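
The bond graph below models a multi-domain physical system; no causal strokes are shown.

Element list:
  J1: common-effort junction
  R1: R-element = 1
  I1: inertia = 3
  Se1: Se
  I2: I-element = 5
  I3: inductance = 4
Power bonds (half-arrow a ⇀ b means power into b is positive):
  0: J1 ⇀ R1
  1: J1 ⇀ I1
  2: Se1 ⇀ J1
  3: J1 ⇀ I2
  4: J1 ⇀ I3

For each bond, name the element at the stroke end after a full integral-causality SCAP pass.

bond 0 |R1
bond 1 |I1
bond 2 |J1
bond 3 |I2
bond 4 |I3

bond 2 stroke at J1  (source Se1 imposes e)
bond 0 stroke at R1  (0-jn J1 has e-setter on 2)
bond 1 stroke at I1  (0-jn J1 has e-setter on 2)
bond 3 stroke at I2  (J1 effort already set via bond 2)
bond 4 stroke at I3  (J1: bond 2 brought effort, rest push out)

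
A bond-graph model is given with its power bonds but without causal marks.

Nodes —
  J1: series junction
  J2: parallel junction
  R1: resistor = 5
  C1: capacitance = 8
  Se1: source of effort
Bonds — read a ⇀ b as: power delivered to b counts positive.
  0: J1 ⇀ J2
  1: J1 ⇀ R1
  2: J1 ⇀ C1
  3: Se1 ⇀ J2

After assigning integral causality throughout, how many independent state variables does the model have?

bond 3 →J2  (Se1 (Se) sets effort on bond)
bond 0 →J1  (J2: bond 3 brought effort, rest push out)
bond 2 →J1  (C1 integral (e out))
bond 1 →R1  (J1 needs exactly one f-in)

1  (C1 all integral)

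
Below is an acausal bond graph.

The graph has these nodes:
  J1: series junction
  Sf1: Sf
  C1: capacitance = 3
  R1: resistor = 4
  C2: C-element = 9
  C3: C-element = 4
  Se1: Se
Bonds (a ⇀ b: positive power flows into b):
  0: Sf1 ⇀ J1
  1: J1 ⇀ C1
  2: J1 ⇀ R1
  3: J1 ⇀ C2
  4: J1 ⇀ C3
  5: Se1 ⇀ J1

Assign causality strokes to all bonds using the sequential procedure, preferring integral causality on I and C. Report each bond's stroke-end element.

β0 stroke at Sf1
β1 stroke at J1
β2 stroke at J1
β3 stroke at J1
β4 stroke at J1
β5 stroke at J1

#0 →Sf1  (Sf1 fixes flow; stroke at Sf1)
#5 →J1  (source Se1 imposes e)
#1 →J1  (1-jn J1 has f-setter on 0)
#2 →J1  (J1 flow already set via bond 0)
#3 →J1  (common-f at J1 fixed by 0)
#4 →J1  (common-f at J1 fixed by 0)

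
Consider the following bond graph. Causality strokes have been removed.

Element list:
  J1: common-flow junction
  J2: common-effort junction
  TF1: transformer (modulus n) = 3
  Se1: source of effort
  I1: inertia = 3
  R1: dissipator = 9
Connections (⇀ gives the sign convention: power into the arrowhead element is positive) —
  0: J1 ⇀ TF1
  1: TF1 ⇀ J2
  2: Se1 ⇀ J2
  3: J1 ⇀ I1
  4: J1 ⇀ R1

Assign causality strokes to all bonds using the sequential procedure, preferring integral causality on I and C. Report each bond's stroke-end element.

β2 stroke→J2  (source Se1 imposes e)
β1 stroke→TF1  (0-jn J2 has e-setter on 2)
β0 stroke→J1  (TF TF1: opposite of bond 1)
β3 stroke→I1  (I1 outputs flow p/I1)
β4 stroke→J1  (J1 flow already set via bond 3)

bond 0 stroke→J1
bond 1 stroke→TF1
bond 2 stroke→J2
bond 3 stroke→I1
bond 4 stroke→J1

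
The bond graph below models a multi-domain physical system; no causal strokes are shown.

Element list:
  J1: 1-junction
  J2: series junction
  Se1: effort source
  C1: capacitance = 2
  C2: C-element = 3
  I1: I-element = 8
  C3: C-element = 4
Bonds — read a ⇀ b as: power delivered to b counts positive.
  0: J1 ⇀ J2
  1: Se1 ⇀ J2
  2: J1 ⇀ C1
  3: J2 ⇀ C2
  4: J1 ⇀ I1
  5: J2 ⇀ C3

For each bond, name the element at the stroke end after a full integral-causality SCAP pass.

b0 stroke→J1
b1 stroke→J2
b2 stroke→J1
b3 stroke→J2
b4 stroke→I1
b5 stroke→J2

#1 →J2  (Se1 fixes effort; stroke away)
#2 →J1  (C1 integral (e out))
#3 →J2  (C2 outputs effort q/C2)
#4 →I1  (prefer integral on I1)
#0 →J1  (common-f at J1 fixed by 4)
#5 →J2  (J2 flow already set via bond 0)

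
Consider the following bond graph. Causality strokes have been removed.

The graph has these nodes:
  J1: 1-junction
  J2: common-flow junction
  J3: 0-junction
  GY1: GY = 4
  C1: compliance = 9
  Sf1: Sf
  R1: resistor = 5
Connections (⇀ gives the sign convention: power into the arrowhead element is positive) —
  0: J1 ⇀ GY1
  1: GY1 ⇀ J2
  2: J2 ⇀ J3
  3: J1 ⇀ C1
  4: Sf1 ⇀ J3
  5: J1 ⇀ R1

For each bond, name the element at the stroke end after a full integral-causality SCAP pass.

β0 stroke at J1
β1 stroke at J2
β2 stroke at J3
β3 stroke at J1
β4 stroke at Sf1
β5 stroke at R1

b4 stroke at Sf1  (Sf1 fixes flow; stroke at Sf1)
b2 stroke at J3  (only one effort-in slot at J3)
b1 stroke at J2  (common-f at J2 fixed by 2)
b0 stroke at J1  (through GY1, causality inverts; strokes same side of GY1)
b3 stroke at J1  (C1 outputs effort q/C1)
b5 stroke at R1  (J1 needs exactly one f-in)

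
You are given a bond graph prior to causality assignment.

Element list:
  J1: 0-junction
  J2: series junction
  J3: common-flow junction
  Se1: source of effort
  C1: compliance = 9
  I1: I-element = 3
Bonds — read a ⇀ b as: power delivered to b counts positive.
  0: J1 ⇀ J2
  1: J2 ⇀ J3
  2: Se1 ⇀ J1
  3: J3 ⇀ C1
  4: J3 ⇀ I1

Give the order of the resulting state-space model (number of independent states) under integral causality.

bond 2 stroke→J1  (Se1: effort source, stroke at far end)
bond 0 stroke→J2  (common-e at J1 fixed by 2)
bond 1 stroke→J3  (J2: last free bond brings flow in)
bond 3 stroke→J3  (prefer integral on C1)
bond 4 stroke→I1  (only one flow-in slot at J3)

2  (C1, I1 all integral)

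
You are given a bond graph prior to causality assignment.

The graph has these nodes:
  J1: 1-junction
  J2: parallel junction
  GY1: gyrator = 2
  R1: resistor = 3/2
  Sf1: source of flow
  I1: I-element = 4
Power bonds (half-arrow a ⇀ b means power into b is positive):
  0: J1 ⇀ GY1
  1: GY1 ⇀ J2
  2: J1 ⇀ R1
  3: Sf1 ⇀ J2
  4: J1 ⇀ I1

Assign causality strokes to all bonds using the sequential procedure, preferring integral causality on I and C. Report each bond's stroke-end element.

β3 →Sf1  (Sf1 (Sf) sets flow on bond)
β1 →J2  (closing 0-jn rule on J2)
β0 →J1  (GY GY1: same side as bond 1)
β4 →I1  (prefer integral on I1)
β2 →J1  (common-f at J1 fixed by 4)

#0 |J1
#1 |J2
#2 |J1
#3 |Sf1
#4 |I1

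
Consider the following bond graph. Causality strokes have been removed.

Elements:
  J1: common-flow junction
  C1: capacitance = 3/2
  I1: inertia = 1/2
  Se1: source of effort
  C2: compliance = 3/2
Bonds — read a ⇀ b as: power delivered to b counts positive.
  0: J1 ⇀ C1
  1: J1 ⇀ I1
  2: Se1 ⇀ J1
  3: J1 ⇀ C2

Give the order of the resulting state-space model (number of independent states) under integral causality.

3  (C1, C2, I1 all integral)

β2 →J1  (Se1 (Se) sets effort on bond)
β0 →J1  (C1 integral (e out))
β1 →I1  (prefer integral on I1)
β3 →J1  (J1 flow already set via bond 1)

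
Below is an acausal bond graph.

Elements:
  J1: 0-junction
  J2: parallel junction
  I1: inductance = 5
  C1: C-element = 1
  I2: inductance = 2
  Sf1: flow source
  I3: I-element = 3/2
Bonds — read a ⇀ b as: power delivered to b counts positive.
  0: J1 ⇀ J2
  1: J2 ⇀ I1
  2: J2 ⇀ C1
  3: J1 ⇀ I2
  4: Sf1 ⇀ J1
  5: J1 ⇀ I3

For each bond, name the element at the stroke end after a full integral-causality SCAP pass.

bond 4 |Sf1  (Sf1 (Sf) sets flow on bond)
bond 1 |I1  (I1 integral (f out))
bond 2 |J2  (prefer integral on C1)
bond 0 |J1  (0-jn J2 has e-setter on 2)
bond 3 |I2  (common-e at J1 fixed by 0)
bond 5 |I3  (0-jn J1 has e-setter on 0)

#0 →J1
#1 →I1
#2 →J2
#3 →I2
#4 →Sf1
#5 →I3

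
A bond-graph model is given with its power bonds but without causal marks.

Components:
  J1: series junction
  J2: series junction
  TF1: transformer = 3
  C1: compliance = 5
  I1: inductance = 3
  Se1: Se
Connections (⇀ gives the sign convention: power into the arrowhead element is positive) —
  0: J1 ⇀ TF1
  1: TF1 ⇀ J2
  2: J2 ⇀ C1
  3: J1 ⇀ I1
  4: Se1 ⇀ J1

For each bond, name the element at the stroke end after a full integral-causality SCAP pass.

b4 stroke→J1  (Se1 (Se) sets effort on bond)
b2 stroke→J2  (C1 integral (e out))
b1 stroke→TF1  (J2: last free bond brings flow in)
b0 stroke→J1  (TF1 one-in-one-out from 1)
b3 stroke→I1  (J1 needs exactly one f-in)

#0 stroke→J1
#1 stroke→TF1
#2 stroke→J2
#3 stroke→I1
#4 stroke→J1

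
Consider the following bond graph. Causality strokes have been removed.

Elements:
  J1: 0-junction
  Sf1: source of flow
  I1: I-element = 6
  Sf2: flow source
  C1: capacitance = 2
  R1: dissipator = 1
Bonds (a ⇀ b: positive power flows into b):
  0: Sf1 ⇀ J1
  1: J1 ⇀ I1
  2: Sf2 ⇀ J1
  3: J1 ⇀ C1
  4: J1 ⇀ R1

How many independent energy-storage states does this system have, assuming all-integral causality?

bond 0 stroke→Sf1  (Sf1: flow source, stroke at near end)
bond 2 stroke→Sf2  (Sf2: flow source, stroke at near end)
bond 1 stroke→I1  (I1 integral (f out))
bond 3 stroke→J1  (C1 integral (e out))
bond 4 stroke→R1  (J1 effort already set via bond 3)

2  (C1, I1 all integral)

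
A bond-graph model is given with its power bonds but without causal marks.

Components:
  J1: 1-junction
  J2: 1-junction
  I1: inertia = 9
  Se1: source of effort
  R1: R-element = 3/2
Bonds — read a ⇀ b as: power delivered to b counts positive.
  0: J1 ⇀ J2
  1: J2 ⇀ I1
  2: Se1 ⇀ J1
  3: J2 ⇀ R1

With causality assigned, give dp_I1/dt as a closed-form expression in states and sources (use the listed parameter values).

dp_I1/dt = E_Se1 - p_I1/6

#2 →J1  (Se1: effort source, stroke at far end)
#0 →J2  (J1 needs exactly one f-in)
#1 →I1  (I1: I, integral causality)
#3 →J2  (J2 flow already set via bond 1)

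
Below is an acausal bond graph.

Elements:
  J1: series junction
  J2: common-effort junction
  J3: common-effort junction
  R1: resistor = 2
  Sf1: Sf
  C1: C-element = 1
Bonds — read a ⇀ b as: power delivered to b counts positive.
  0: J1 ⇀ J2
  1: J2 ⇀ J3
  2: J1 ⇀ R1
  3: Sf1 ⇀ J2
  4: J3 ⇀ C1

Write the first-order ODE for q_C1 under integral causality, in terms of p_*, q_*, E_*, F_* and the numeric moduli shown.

bond 3 |Sf1  (source Sf1 imposes f)
bond 4 |J3  (C1 outputs effort q/C1)
bond 1 |J2  (common-e at J3 fixed by 4)
bond 0 |J1  (J2: bond 1 brought effort, rest push out)
bond 2 |R1  (only one flow-in slot at J1)

dq_C1/dt = F_Sf1 - q_C1/2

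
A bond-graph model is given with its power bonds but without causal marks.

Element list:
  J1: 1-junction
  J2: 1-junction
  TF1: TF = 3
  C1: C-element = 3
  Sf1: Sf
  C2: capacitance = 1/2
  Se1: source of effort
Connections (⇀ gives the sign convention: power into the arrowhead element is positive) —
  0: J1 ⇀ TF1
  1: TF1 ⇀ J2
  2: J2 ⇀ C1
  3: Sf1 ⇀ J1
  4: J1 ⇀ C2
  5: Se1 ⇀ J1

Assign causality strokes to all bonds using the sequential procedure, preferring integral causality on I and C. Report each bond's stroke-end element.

β3 |Sf1  (Sf1: flow source, stroke at near end)
β5 |J1  (source Se1 imposes e)
β0 |J1  (common-f at J1 fixed by 3)
β4 |J1  (1-jn J1 has f-setter on 3)
β1 |TF1  (TF1: transformer flips bond 0)
β2 |J2  (J2 flow already set via bond 1)

β0 →J1
β1 →TF1
β2 →J2
β3 →Sf1
β4 →J1
β5 →J1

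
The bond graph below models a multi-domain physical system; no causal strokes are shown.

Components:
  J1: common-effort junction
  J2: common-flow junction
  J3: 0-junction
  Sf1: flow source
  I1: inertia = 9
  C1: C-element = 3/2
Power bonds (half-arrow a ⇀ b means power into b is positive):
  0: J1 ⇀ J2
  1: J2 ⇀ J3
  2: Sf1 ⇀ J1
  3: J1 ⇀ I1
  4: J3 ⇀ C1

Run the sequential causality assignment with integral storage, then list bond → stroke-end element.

#2 stroke at Sf1  (Sf1: flow source, stroke at near end)
#3 stroke at I1  (I1: I, integral causality)
#0 stroke at J1  (J1: last free bond brings effort in)
#1 stroke at J2  (1-jn J2 has f-setter on 0)
#4 stroke at J3  (only one effort-in slot at J3)

bond 0 →J1
bond 1 →J2
bond 2 →Sf1
bond 3 →I1
bond 4 →J3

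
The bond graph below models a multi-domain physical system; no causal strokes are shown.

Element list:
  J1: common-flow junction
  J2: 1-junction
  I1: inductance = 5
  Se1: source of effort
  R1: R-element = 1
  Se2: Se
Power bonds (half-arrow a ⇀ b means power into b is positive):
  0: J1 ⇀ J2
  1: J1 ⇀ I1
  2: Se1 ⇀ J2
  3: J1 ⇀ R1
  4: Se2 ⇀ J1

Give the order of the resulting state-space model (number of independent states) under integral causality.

b2 |J2  (source Se1 imposes e)
b4 |J1  (Se2 (Se) sets effort on bond)
b0 |J1  (only one flow-in slot at J2)
b1 |I1  (I1 outputs flow p/I1)
b3 |J1  (J1 flow already set via bond 1)

1  (I1 all integral)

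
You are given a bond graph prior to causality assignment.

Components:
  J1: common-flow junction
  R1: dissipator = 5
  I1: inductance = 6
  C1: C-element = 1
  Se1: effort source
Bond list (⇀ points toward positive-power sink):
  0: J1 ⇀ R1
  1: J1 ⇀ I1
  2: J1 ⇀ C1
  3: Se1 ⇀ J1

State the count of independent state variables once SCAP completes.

2  (C1, I1 all integral)

bond 3 stroke at J1  (Se1: effort source, stroke at far end)
bond 1 stroke at I1  (I1 outputs flow p/I1)
bond 0 stroke at J1  (1-jn J1 has f-setter on 1)
bond 2 stroke at J1  (J1: bond 1 brought flow, rest push out)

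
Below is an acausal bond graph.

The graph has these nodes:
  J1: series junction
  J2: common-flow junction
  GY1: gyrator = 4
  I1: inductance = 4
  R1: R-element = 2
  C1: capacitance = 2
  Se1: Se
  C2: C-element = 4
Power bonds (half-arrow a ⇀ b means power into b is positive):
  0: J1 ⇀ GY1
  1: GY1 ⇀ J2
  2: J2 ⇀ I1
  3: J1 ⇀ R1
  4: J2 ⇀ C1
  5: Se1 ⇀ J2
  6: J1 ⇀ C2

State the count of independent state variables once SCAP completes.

#5 |J2  (source Se1 imposes e)
#2 |I1  (prefer integral on I1)
#1 |J2  (1-jn J2 has f-setter on 2)
#4 |J2  (1-jn J2 has f-setter on 2)
#0 |J1  (GY GY1: same side as bond 1)
#6 |J1  (C2 integral (e out))
#3 |R1  (closing 1-jn rule on J1)

3  (C1, C2, I1 all integral)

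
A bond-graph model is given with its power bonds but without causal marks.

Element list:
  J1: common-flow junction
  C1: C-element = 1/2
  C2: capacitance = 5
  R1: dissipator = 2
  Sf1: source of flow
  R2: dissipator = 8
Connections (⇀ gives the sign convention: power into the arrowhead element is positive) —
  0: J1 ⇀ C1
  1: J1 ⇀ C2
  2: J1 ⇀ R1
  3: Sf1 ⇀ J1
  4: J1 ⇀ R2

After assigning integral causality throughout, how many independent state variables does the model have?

#3 stroke→Sf1  (source Sf1 imposes f)
#0 stroke→J1  (J1 flow already set via bond 3)
#1 stroke→J1  (common-f at J1 fixed by 3)
#2 stroke→J1  (J1: bond 3 brought flow, rest push out)
#4 stroke→J1  (1-jn J1 has f-setter on 3)

2  (C1, C2 all integral)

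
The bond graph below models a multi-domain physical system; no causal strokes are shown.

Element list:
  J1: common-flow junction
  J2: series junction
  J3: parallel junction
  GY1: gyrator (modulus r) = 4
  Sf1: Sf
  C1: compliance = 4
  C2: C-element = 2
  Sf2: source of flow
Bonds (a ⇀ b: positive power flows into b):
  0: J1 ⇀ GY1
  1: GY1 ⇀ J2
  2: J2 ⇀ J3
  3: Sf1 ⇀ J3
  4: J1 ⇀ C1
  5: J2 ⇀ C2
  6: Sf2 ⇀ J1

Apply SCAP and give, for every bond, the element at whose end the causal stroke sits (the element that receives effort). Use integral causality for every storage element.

#3 |Sf1  (Sf1 (Sf) sets flow on bond)
#6 |Sf2  (Sf2 fixes flow; stroke at Sf2)
#0 |J1  (1-jn J1 has f-setter on 6)
#4 |J1  (J1 flow already set via bond 6)
#2 |J3  (J3: last free bond brings effort in)
#1 |J2  (through GY1, causality inverts; strokes same side of GY1)
#5 |J2  (1-jn J2 has f-setter on 2)

β0 →J1
β1 →J2
β2 →J3
β3 →Sf1
β4 →J1
β5 →J2
β6 →Sf2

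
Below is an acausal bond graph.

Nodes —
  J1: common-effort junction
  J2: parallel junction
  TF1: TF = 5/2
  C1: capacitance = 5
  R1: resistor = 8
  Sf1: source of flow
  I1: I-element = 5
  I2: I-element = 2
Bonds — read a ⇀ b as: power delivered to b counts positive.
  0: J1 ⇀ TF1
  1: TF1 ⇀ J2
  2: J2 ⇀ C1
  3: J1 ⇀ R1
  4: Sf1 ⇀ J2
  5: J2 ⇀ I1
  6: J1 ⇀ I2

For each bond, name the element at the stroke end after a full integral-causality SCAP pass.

b4 stroke→Sf1  (Sf1 (Sf) sets flow on bond)
b2 stroke→J2  (C1 outputs effort q/C1)
b1 stroke→TF1  (J2: bond 2 brought effort, rest push out)
b5 stroke→I1  (0-jn J2 has e-setter on 2)
b0 stroke→J1  (through TF1, causality passes straight; one stroke at TF1)
b3 stroke→R1  (0-jn J1 has e-setter on 0)
b6 stroke→I2  (J1 effort already set via bond 0)

bond 0 |J1
bond 1 |TF1
bond 2 |J2
bond 3 |R1
bond 4 |Sf1
bond 5 |I1
bond 6 |I2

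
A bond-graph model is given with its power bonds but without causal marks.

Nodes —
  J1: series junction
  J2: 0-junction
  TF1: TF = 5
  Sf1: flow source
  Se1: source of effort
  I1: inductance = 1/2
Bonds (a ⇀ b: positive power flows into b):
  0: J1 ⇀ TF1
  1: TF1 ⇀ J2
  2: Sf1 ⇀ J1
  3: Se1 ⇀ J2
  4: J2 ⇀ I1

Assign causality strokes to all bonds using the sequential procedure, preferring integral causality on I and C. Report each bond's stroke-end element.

β2 →Sf1  (Sf1: flow source, stroke at near end)
β3 →J2  (Se1: effort source, stroke at far end)
β0 →J1  (1-jn J1 has f-setter on 2)
β1 →TF1  (0-jn J2 has e-setter on 3)
β4 →I1  (common-e at J2 fixed by 3)

#0 →J1
#1 →TF1
#2 →Sf1
#3 →J2
#4 →I1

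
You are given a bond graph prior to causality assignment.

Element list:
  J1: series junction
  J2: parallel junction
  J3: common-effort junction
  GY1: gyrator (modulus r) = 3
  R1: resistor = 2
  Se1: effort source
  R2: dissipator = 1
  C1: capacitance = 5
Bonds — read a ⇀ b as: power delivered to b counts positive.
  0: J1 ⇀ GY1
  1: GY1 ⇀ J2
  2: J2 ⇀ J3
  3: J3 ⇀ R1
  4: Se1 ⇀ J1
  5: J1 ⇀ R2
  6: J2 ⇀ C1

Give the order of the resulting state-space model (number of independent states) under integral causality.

#4 stroke at J1  (Se1 fixes effort; stroke away)
#6 stroke at J2  (prefer integral on C1)
#1 stroke at GY1  (0-jn J2 has e-setter on 6)
#2 stroke at J3  (common-e at J2 fixed by 6)
#3 stroke at R1  (0-jn J3 has e-setter on 2)
#0 stroke at GY1  (GY1: gyrator matches bond 1)
#5 stroke at J1  (common-f at J1 fixed by 0)

1  (C1 all integral)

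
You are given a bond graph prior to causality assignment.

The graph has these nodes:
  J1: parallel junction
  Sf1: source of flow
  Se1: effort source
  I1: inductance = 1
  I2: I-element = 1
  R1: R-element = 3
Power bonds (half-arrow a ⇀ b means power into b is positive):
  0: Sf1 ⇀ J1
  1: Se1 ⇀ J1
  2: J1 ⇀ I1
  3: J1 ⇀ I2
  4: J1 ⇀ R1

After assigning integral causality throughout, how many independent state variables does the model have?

#0 |Sf1  (Sf1: flow source, stroke at near end)
#1 |J1  (source Se1 imposes e)
#2 |I1  (common-e at J1 fixed by 1)
#3 |I2  (J1 effort already set via bond 1)
#4 |R1  (common-e at J1 fixed by 1)

2  (I1, I2 all integral)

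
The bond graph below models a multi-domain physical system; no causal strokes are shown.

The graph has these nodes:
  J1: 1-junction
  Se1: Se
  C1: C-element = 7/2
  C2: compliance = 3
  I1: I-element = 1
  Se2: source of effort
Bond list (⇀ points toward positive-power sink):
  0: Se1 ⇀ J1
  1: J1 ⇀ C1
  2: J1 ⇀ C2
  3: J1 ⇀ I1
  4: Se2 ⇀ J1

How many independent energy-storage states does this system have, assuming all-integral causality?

bond 0 →J1  (Se1: effort source, stroke at far end)
bond 4 →J1  (Se2 fixes effort; stroke away)
bond 1 →J1  (prefer integral on C1)
bond 2 →J1  (C2 outputs effort q/C2)
bond 3 →I1  (J1 needs exactly one f-in)

3  (C1, C2, I1 all integral)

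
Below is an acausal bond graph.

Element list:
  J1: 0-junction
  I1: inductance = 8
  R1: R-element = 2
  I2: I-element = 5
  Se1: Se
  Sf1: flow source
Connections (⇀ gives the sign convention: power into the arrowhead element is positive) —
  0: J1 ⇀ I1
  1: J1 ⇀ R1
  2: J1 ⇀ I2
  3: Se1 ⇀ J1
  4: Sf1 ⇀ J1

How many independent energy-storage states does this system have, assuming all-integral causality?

#3 |J1  (Se1: effort source, stroke at far end)
#4 |Sf1  (Sf1 fixes flow; stroke at Sf1)
#0 |I1  (J1: bond 3 brought effort, rest push out)
#1 |R1  (common-e at J1 fixed by 3)
#2 |I2  (0-jn J1 has e-setter on 3)

2  (I1, I2 all integral)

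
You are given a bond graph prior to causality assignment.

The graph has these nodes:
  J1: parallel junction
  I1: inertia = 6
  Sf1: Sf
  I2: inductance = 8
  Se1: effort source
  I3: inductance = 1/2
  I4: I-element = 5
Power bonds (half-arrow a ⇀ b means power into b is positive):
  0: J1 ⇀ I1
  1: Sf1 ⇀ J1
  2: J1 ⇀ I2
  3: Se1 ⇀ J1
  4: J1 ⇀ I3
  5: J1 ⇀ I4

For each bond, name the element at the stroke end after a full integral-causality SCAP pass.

b0 stroke at I1
b1 stroke at Sf1
b2 stroke at I2
b3 stroke at J1
b4 stroke at I3
b5 stroke at I4

b1 →Sf1  (Sf1 fixes flow; stroke at Sf1)
b3 →J1  (Se1 (Se) sets effort on bond)
b0 →I1  (J1: bond 3 brought effort, rest push out)
b2 →I2  (J1 effort already set via bond 3)
b4 →I3  (J1 effort already set via bond 3)
b5 →I4  (J1: bond 3 brought effort, rest push out)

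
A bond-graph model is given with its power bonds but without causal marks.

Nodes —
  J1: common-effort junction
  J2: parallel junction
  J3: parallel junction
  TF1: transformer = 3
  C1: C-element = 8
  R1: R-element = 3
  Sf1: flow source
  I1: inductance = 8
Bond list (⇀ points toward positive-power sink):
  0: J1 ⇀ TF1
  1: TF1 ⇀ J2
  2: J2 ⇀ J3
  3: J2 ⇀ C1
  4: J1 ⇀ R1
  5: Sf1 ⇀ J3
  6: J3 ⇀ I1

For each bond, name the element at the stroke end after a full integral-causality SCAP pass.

β0 →J1
β1 →TF1
β2 →J3
β3 →J2
β4 →R1
β5 →Sf1
β6 →I1

#5 stroke→Sf1  (Sf1 fixes flow; stroke at Sf1)
#3 stroke→J2  (C1: C, integral causality)
#1 stroke→TF1  (J2 effort already set via bond 3)
#2 stroke→J3  (0-jn J2 has e-setter on 3)
#6 stroke→I1  (J3: bond 2 brought effort, rest push out)
#0 stroke→J1  (TF TF1: opposite of bond 1)
#4 stroke→R1  (J1 effort already set via bond 0)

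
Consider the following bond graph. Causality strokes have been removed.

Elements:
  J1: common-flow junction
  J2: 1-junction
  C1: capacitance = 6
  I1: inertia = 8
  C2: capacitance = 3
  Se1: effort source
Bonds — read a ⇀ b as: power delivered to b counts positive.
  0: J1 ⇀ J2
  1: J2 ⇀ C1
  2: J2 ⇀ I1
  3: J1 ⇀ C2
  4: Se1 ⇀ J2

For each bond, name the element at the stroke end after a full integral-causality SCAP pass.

bond 0 stroke at J2
bond 1 stroke at J2
bond 2 stroke at I1
bond 3 stroke at J1
bond 4 stroke at J2

#4 stroke→J2  (Se1: effort source, stroke at far end)
#1 stroke→J2  (C1 integral (e out))
#2 stroke→I1  (I1 integral (f out))
#0 stroke→J2  (common-f at J2 fixed by 2)
#3 stroke→J1  (1-jn J1 has f-setter on 0)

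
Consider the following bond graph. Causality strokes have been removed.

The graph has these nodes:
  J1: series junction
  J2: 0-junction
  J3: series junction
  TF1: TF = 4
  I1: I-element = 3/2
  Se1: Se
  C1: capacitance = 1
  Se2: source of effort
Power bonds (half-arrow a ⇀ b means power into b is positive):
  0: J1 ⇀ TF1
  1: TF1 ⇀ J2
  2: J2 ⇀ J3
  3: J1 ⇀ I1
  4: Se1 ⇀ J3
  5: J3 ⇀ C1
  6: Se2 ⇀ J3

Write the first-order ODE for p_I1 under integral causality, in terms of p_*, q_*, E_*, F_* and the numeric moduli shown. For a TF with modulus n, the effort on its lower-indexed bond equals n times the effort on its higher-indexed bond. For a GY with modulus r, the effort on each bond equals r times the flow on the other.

bond 4 →J3  (Se1 fixes effort; stroke away)
bond 6 →J3  (source Se2 imposes e)
bond 3 →I1  (I1 integral (f out))
bond 0 →J1  (J1 flow already set via bond 3)
bond 1 →TF1  (TF TF1: opposite of bond 0)
bond 2 →J2  (closing 0-jn rule on J2)
bond 5 →J3  (common-f at J3 fixed by 2)

dp_I1/dt = 4*E_Se1 + 4*E_Se2 - 4*q_C1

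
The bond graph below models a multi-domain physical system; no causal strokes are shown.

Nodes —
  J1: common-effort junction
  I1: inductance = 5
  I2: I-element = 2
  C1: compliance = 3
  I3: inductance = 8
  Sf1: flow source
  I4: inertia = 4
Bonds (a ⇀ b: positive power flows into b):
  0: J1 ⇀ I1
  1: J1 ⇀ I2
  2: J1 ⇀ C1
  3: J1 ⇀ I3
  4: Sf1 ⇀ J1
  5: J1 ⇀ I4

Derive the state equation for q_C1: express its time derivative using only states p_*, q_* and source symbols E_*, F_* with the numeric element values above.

#4 stroke at Sf1  (Sf1 fixes flow; stroke at Sf1)
#0 stroke at I1  (I1: I, integral causality)
#1 stroke at I2  (I2 outputs flow p/I2)
#2 stroke at J1  (C1 outputs effort q/C1)
#3 stroke at I3  (0-jn J1 has e-setter on 2)
#5 stroke at I4  (0-jn J1 has e-setter on 2)

dq_C1/dt = F_Sf1 - p_I1/5 - p_I2/2 - p_I3/8 - p_I4/4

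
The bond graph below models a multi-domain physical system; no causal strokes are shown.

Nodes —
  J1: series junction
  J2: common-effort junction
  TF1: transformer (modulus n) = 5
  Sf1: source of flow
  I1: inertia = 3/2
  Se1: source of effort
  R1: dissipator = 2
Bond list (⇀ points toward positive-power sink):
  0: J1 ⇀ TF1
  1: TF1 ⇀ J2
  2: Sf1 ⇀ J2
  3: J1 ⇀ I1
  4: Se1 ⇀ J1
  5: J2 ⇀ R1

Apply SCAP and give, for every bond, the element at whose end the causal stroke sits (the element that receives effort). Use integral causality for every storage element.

bond 2 stroke at Sf1  (Sf1 fixes flow; stroke at Sf1)
bond 4 stroke at J1  (Se1: effort source, stroke at far end)
bond 3 stroke at I1  (I1: I, integral causality)
bond 0 stroke at J1  (1-jn J1 has f-setter on 3)
bond 1 stroke at TF1  (TF TF1: opposite of bond 0)
bond 5 stroke at J2  (closing 0-jn rule on J2)

#0 stroke at J1
#1 stroke at TF1
#2 stroke at Sf1
#3 stroke at I1
#4 stroke at J1
#5 stroke at J2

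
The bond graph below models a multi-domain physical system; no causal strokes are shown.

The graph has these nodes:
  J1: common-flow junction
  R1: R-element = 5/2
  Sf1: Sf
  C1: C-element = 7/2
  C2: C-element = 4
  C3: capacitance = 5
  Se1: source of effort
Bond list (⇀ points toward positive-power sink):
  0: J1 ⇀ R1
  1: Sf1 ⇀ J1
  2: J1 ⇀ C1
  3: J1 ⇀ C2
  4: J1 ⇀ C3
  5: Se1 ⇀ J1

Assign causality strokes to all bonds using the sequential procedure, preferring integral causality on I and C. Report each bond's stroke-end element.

β1 →Sf1  (Sf1: flow source, stroke at near end)
β5 →J1  (Se1 (Se) sets effort on bond)
β0 →J1  (J1 flow already set via bond 1)
β2 →J1  (J1 flow already set via bond 1)
β3 →J1  (J1: bond 1 brought flow, rest push out)
β4 →J1  (J1: bond 1 brought flow, rest push out)

b0 →J1
b1 →Sf1
b2 →J1
b3 →J1
b4 →J1
b5 →J1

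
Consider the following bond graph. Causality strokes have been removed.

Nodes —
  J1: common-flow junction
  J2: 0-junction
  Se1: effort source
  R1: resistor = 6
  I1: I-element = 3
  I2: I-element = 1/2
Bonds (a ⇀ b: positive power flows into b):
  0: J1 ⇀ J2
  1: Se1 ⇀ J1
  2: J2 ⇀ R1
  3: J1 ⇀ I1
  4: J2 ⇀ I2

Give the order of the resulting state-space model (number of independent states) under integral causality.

2  (I1, I2 all integral)

#1 →J1  (source Se1 imposes e)
#3 →I1  (I1 outputs flow p/I1)
#0 →J1  (J1 flow already set via bond 3)
#4 →I2  (prefer integral on I2)
#2 →J2  (only one effort-in slot at J2)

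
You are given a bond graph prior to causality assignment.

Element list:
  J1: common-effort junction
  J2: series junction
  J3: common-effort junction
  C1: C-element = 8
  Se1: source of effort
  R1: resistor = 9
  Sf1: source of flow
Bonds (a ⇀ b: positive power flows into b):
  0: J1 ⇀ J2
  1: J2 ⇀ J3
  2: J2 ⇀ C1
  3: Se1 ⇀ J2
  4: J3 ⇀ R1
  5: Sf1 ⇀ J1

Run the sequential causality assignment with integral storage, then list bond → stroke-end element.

#3 |J2  (Se1 (Se) sets effort on bond)
#5 |Sf1  (Sf1: flow source, stroke at near end)
#0 |J1  (closing 0-jn rule on J1)
#1 |J2  (common-f at J2 fixed by 0)
#2 |J2  (J2 flow already set via bond 0)
#4 |J3  (J3 needs exactly one e-in)

b0 |J1
b1 |J2
b2 |J2
b3 |J2
b4 |J3
b5 |Sf1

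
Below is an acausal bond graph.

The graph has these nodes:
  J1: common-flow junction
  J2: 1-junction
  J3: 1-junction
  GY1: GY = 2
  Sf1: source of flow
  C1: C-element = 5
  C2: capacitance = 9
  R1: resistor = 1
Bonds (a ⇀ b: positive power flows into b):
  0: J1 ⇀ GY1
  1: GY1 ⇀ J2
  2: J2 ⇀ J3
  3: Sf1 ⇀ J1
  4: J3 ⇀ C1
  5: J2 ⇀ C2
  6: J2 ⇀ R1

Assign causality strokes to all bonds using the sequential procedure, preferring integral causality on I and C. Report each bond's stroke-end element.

β0 |J1
β1 |J2
β2 |J2
β3 |Sf1
β4 |J3
β5 |J2
β6 |R1

bond 3 →Sf1  (Sf1 (Sf) sets flow on bond)
bond 0 →J1  (1-jn J1 has f-setter on 3)
bond 1 →J2  (GY GY1: same side as bond 0)
bond 4 →J3  (C1: C, integral causality)
bond 2 →J2  (closing 1-jn rule on J3)
bond 5 →J2  (prefer integral on C2)
bond 6 →R1  (closing 1-jn rule on J2)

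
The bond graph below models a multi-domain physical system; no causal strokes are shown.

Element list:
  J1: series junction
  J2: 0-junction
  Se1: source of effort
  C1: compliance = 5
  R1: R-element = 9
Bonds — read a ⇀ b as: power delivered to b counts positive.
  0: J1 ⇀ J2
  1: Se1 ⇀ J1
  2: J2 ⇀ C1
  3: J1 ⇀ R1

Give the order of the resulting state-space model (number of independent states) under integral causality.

bond 1 stroke at J1  (Se1 fixes effort; stroke away)
bond 2 stroke at J2  (prefer integral on C1)
bond 0 stroke at J1  (J2: bond 2 brought effort, rest push out)
bond 3 stroke at R1  (only one flow-in slot at J1)

1  (C1 all integral)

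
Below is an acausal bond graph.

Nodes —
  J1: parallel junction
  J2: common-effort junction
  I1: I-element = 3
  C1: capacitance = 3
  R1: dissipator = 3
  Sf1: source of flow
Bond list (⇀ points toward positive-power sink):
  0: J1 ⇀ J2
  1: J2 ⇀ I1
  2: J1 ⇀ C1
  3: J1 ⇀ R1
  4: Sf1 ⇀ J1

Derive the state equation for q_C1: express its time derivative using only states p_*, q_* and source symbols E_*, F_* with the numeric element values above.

β4 stroke→Sf1  (Sf1: flow source, stroke at near end)
β1 stroke→I1  (I1 outputs flow p/I1)
β0 stroke→J2  (J2 needs exactly one e-in)
β2 stroke→J1  (C1 outputs effort q/C1)
β3 stroke→R1  (J1: bond 2 brought effort, rest push out)

dq_C1/dt = F_Sf1 - p_I1/3 - q_C1/9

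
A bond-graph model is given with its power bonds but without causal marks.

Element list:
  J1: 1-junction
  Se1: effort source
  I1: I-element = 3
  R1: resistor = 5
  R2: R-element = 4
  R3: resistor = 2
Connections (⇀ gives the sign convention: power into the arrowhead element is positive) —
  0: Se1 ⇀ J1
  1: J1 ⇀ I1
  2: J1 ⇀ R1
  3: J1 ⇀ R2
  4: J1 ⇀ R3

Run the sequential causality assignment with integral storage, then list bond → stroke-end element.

#0 stroke→J1
#1 stroke→I1
#2 stroke→J1
#3 stroke→J1
#4 stroke→J1

bond 0 |J1  (Se1: effort source, stroke at far end)
bond 1 |I1  (prefer integral on I1)
bond 2 |J1  (J1 flow already set via bond 1)
bond 3 |J1  (common-f at J1 fixed by 1)
bond 4 |J1  (J1: bond 1 brought flow, rest push out)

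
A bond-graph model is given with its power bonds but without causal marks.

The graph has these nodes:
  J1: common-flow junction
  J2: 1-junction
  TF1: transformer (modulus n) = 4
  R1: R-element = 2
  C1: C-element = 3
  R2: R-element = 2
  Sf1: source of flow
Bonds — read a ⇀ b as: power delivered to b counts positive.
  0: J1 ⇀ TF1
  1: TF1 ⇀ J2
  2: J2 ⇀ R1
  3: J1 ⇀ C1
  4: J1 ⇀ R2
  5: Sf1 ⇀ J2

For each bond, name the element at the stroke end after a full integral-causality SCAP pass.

bond 0 |TF1
bond 1 |J2
bond 2 |J2
bond 3 |J1
bond 4 |J1
bond 5 |Sf1

β5 →Sf1  (Sf1 (Sf) sets flow on bond)
β1 →J2  (common-f at J2 fixed by 5)
β2 →J2  (J2: bond 5 brought flow, rest push out)
β0 →TF1  (through TF1, causality passes straight; one stroke at TF1)
β3 →J1  (J1: bond 0 brought flow, rest push out)
β4 →J1  (1-jn J1 has f-setter on 0)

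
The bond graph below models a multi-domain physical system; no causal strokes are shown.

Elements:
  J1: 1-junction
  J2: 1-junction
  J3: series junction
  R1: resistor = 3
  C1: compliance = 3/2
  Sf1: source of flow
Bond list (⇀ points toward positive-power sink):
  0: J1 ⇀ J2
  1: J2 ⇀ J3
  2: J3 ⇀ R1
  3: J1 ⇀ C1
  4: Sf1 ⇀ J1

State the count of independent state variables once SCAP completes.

1  (C1 all integral)

β4 stroke→Sf1  (Sf1 (Sf) sets flow on bond)
β0 stroke→J1  (J1 flow already set via bond 4)
β3 stroke→J1  (common-f at J1 fixed by 4)
β1 stroke→J2  (J2: bond 0 brought flow, rest push out)
β2 stroke→J3  (common-f at J3 fixed by 1)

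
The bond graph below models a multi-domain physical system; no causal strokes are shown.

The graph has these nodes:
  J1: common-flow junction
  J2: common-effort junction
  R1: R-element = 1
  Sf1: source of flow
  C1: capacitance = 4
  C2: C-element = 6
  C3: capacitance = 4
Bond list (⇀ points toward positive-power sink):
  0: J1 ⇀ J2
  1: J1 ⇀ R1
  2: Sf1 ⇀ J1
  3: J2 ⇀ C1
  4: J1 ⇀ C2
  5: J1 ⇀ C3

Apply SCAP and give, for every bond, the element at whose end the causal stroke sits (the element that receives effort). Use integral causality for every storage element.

#2 stroke at Sf1  (Sf1 (Sf) sets flow on bond)
#0 stroke at J1  (1-jn J1 has f-setter on 2)
#1 stroke at J1  (J1: bond 2 brought flow, rest push out)
#4 stroke at J1  (common-f at J1 fixed by 2)
#5 stroke at J1  (J1: bond 2 brought flow, rest push out)
#3 stroke at J2  (J2 needs exactly one e-in)

b0 →J1
b1 →J1
b2 →Sf1
b3 →J2
b4 →J1
b5 →J1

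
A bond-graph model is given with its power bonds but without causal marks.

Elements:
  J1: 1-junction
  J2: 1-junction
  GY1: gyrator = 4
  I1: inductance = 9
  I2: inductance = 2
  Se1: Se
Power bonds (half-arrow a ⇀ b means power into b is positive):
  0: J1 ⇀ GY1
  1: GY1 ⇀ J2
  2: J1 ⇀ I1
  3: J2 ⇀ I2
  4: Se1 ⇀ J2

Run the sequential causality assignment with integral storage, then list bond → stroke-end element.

#0 stroke→J1
#1 stroke→J2
#2 stroke→I1
#3 stroke→I2
#4 stroke→J2

#4 stroke at J2  (Se1: effort source, stroke at far end)
#2 stroke at I1  (I1: I, integral causality)
#0 stroke at J1  (common-f at J1 fixed by 2)
#1 stroke at J2  (GY GY1: same side as bond 0)
#3 stroke at I2  (J2 needs exactly one f-in)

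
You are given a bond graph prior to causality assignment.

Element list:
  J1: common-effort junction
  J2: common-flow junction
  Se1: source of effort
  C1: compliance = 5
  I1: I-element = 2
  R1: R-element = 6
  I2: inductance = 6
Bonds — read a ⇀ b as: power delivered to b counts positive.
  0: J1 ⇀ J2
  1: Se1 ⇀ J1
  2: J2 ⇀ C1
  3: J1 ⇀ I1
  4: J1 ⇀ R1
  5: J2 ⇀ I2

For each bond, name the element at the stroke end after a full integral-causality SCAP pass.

#0 stroke at J2
#1 stroke at J1
#2 stroke at J2
#3 stroke at I1
#4 stroke at R1
#5 stroke at I2

b1 →J1  (source Se1 imposes e)
b0 →J2  (J1 effort already set via bond 1)
b3 →I1  (J1 effort already set via bond 1)
b4 →R1  (J1 effort already set via bond 1)
b2 →J2  (prefer integral on C1)
b5 →I2  (J2: last free bond brings flow in)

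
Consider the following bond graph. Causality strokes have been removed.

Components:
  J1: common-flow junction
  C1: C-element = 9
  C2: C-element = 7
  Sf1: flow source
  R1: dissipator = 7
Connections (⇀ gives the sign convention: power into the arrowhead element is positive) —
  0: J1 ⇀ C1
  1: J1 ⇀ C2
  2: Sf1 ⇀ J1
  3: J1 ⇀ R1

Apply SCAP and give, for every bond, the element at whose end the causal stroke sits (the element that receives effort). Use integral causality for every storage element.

b2 stroke→Sf1  (Sf1 (Sf) sets flow on bond)
b0 stroke→J1  (1-jn J1 has f-setter on 2)
b1 stroke→J1  (J1: bond 2 brought flow, rest push out)
b3 stroke→J1  (1-jn J1 has f-setter on 2)

b0 stroke at J1
b1 stroke at J1
b2 stroke at Sf1
b3 stroke at J1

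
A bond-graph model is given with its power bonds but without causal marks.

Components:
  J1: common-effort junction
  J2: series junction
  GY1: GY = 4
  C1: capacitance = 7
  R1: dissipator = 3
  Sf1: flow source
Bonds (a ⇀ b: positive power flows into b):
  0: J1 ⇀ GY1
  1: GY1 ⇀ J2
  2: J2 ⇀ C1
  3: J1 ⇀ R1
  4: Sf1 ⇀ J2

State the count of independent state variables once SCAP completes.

1  (C1 all integral)

bond 4 →Sf1  (Sf1: flow source, stroke at near end)
bond 1 →J2  (J2: bond 4 brought flow, rest push out)
bond 2 →J2  (J2: bond 4 brought flow, rest push out)
bond 0 →J1  (GY1 both-in/both-out from 1)
bond 3 →R1  (J1: bond 0 brought effort, rest push out)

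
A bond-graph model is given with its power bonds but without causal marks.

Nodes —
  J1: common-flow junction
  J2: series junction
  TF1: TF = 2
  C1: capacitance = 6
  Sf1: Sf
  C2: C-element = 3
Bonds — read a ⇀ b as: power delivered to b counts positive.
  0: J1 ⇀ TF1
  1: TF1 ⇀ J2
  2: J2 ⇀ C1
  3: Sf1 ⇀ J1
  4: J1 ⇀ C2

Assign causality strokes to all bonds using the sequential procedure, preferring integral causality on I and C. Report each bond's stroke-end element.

b3 stroke at Sf1  (Sf1 (Sf) sets flow on bond)
b0 stroke at J1  (common-f at J1 fixed by 3)
b4 stroke at J1  (J1 flow already set via bond 3)
b1 stroke at TF1  (TF1 one-in-one-out from 0)
b2 stroke at J2  (J2: bond 1 brought flow, rest push out)

β0 stroke→J1
β1 stroke→TF1
β2 stroke→J2
β3 stroke→Sf1
β4 stroke→J1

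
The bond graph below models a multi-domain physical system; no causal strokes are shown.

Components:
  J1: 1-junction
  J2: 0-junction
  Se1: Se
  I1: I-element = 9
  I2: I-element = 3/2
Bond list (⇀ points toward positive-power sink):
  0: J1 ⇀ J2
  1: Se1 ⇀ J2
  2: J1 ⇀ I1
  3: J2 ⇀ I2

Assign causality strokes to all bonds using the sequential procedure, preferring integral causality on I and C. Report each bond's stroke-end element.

β1 →J2  (Se1: effort source, stroke at far end)
β0 →J1  (J2 effort already set via bond 1)
β3 →I2  (J2 effort already set via bond 1)
β2 →I1  (J1: last free bond brings flow in)

β0 |J1
β1 |J2
β2 |I1
β3 |I2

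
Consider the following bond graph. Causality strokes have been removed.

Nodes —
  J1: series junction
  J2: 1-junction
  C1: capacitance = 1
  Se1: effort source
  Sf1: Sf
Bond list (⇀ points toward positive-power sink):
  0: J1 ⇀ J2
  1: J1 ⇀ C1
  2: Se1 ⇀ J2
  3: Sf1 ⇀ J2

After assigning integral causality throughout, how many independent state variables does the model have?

#2 stroke→J2  (Se1 (Se) sets effort on bond)
#3 stroke→Sf1  (Sf1 (Sf) sets flow on bond)
#0 stroke→J2  (1-jn J2 has f-setter on 3)
#1 stroke→J1  (1-jn J1 has f-setter on 0)

1  (C1 all integral)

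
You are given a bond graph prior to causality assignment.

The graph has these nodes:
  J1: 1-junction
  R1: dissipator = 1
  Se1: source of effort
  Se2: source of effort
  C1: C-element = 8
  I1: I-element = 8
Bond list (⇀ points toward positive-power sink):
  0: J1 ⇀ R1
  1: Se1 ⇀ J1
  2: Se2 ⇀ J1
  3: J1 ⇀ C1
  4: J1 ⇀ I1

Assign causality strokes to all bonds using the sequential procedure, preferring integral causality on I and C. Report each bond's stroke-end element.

#0 |J1
#1 |J1
#2 |J1
#3 |J1
#4 |I1

b1 |J1  (Se1: effort source, stroke at far end)
b2 |J1  (Se2: effort source, stroke at far end)
b3 |J1  (prefer integral on C1)
b4 |I1  (prefer integral on I1)
b0 |J1  (J1: bond 4 brought flow, rest push out)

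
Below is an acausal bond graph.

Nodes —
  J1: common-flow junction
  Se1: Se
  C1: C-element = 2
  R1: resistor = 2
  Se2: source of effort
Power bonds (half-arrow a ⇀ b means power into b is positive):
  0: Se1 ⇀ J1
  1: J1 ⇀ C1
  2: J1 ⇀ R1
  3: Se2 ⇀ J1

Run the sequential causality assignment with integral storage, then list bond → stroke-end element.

β0 →J1  (Se1: effort source, stroke at far end)
β3 →J1  (Se2 (Se) sets effort on bond)
β1 →J1  (prefer integral on C1)
β2 →R1  (only one flow-in slot at J1)

bond 0 stroke→J1
bond 1 stroke→J1
bond 2 stroke→R1
bond 3 stroke→J1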